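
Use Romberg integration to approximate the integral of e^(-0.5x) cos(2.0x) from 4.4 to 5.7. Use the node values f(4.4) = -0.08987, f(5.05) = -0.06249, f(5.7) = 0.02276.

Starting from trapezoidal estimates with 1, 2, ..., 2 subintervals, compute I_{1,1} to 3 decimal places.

-0.069

I_{0,0} (trapezoid, 1 panel, h=1.3000): -0.04362
I_{1,0} (trapezoid, 2 panels, h=0.6500): -0.06243
I_{1,1} = -0.06243 + (-0.06243 − (-0.04362))/3 = -0.06870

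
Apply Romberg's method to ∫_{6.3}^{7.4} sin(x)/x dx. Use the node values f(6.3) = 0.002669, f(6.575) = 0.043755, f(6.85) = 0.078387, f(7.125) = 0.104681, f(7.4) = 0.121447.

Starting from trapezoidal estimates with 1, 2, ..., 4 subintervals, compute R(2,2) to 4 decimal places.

0.0802

R(0,0) (trapezoid, 1 panel, h=1.1000): 0.068264
R(1,0) (trapezoid, 2 panels, h=0.5500): 0.077245
R(2,0) (trapezoid, 4 panels, h=0.2750): 0.079442
R(1,1) = 0.077245 + (0.077245 − 0.068264)/3 = 0.080239
R(2,1) = 0.079442 + (0.079442 − 0.077245)/3 = 0.080174
R(2,2) = 0.080174 + (0.080174 − 0.080239)/15 = 0.080170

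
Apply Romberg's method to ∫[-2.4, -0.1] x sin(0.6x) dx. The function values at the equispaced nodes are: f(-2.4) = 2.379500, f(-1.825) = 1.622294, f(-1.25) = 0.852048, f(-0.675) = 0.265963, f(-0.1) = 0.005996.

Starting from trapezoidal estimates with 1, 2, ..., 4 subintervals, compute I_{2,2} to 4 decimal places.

2.2322

I_{0,0} (trapezoid, 1 panel, h=2.3000): 2.743320
I_{1,0} (trapezoid, 2 panels, h=1.1500): 2.351515
I_{2,0} (trapezoid, 4 panels, h=0.5750): 2.261505
I_{1,1} = 2.351515 + (2.351515 − 2.743320)/3 = 2.220913
I_{2,1} = 2.261505 + (2.261505 − 2.351515)/3 = 2.231502
I_{2,2} = 2.231502 + (2.231502 − 2.220913)/15 = 2.232208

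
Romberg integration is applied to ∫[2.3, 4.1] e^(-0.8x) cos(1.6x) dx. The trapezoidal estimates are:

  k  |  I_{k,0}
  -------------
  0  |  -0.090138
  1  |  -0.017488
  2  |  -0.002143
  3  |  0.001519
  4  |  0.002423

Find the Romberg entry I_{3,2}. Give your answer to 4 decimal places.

0.0027

Richardson extrapolation on the trapezoidal column (denominator 4−1=3):
I_{2,1} = (4·(-0.002143) − (-0.017488)) / 3 = 0.002972
I_{3,1} = 0.001519 + (0.001519 − (-0.002143))/3 = 0.002740
I_{3,2} = 0.002740 + (0.002740 − 0.002972)/15 = 0.002725
(Column j=1 coincides with Simpson's rule on the same nodes.)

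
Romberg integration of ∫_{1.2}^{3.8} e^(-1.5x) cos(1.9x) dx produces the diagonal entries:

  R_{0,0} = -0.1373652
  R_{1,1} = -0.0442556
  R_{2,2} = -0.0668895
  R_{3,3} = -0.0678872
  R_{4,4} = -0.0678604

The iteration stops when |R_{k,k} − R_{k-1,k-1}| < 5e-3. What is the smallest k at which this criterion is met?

|R_{1,1} − R_{0,0}| = 0.0931096 ≥ 5e-3
|R_{2,2} − R_{1,1}| = 0.0226339 ≥ 5e-3
|R_{3,3} − R_{2,2}| = 0.0009977 < 5e-3

k = 3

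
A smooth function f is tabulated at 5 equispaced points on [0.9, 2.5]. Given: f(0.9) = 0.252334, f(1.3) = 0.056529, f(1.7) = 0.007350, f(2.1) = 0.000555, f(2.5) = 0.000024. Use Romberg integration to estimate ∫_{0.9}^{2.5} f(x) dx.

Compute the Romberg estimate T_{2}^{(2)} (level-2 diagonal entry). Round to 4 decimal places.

0.0654

T_{0}^{(0)} (trapezoid, 1 panel, h=1.6000): 0.201886
T_{1}^{(0)} (trapezoid, 2 panels, h=0.8000): 0.106823
T_{2}^{(0)} (trapezoid, 4 panels, h=0.4000): 0.076245
T_{1}^{(1)} = 0.106823 + (0.106823 − 0.201886)/3 = 0.075135
T_{2}^{(1)} = 0.076245 + (0.076245 − 0.106823)/3 = 0.066052
T_{2}^{(2)} = 0.066052 + (0.066052 − 0.075135)/15 = 0.065446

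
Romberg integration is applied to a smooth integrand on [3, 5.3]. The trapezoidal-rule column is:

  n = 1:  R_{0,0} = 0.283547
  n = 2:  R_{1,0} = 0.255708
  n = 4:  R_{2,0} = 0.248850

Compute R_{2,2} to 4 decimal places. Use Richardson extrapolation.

Richardson extrapolation on the trapezoidal column (denominator 4−1=3):
R_{1,1} = 0.255708 + (0.255708 − 0.283547)/3 = 0.246428
R_{2,1} = 0.248850 + (0.248850 − 0.255708)/3 = 0.246564
R_{2,2} = 0.246564 + (0.246564 − 0.246428)/15 = 0.246573

0.2466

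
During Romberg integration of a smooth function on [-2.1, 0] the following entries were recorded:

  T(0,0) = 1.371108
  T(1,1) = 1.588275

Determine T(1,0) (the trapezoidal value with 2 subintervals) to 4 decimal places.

1.5340

From T(1,1) = (4·T(1,0) − T(0,0))/3, solve for T(1,0):
4·T(1,0) = 3·1.588275 + 1.371108 = 6.135933
T(1,0) = 1.533983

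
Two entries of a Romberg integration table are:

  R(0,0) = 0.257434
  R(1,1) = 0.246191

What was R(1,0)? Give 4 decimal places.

0.2490

From R(1,1) = (4·R(1,0) − R(0,0))/3, solve for R(1,0):
4·R(1,0) = 3·0.246191 + 0.257434 = 0.996007
R(1,0) = 0.249002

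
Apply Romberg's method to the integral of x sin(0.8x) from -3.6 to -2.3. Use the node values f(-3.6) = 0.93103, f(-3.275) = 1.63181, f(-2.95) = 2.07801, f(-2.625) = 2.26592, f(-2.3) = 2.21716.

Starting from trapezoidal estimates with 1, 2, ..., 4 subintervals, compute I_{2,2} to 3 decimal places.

2.480

I_{0,0} (trapezoid, 1 panel, h=1.3000): 2.04632
I_{1,0} (trapezoid, 2 panels, h=0.6500): 2.37387
I_{2,0} (trapezoid, 4 panels, h=0.3250): 2.45370
I_{1,1} = 2.37387 + (2.37387 − 2.04632)/3 = 2.48305
I_{2,1} = 2.45370 + (2.45370 − 2.37387)/3 = 2.48031
I_{2,2} = 2.48031 + (2.48031 − 2.48305)/15 = 2.48013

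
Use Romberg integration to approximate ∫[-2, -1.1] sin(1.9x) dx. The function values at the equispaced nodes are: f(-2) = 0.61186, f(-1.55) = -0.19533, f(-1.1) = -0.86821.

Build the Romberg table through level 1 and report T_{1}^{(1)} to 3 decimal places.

T_{0}^{(0)} (trapezoid, 1 panel, h=0.9000): -0.11536
T_{1}^{(0)} (trapezoid, 2 panels, h=0.4500): -0.14558
T_{1}^{(1)} = -0.14558 + (-0.14558 − (-0.11536))/3 = -0.15565

-0.156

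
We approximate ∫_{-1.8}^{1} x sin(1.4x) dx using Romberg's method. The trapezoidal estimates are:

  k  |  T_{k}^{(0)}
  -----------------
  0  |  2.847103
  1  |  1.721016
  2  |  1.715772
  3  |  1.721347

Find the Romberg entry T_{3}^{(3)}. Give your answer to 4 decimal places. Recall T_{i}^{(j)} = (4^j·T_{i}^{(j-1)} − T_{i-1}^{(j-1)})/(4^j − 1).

1.7236

Richardson extrapolation on the trapezoidal column (denominator 4−1=3):
T_{1}^{(1)} = 1.721016 + (1.721016 − 2.847103)/3 = 1.345654
T_{2}^{(1)} = 1.715772 + (1.715772 − 1.721016)/3 = 1.714024
T_{3}^{(1)} = 1.721347 + (1.721347 − 1.715772)/3 = 1.723205
T_{2}^{(2)} = 1.714024 + (1.714024 − 1.345654)/15 = 1.738582
T_{3}^{(2)} = (16·1.723205 − 1.714024) / 15 = 1.723817
T_{3}^{(3)} = 1.723817 + (1.723817 − 1.738582)/63 = 1.723583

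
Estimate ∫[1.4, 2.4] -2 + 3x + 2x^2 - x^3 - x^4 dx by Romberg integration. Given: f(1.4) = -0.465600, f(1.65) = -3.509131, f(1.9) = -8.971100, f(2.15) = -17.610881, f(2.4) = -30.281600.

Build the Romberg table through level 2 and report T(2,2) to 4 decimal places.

T(0,0) (trapezoid, 1 panel, h=1.0000): -15.373600
T(1,0) (trapezoid, 2 panels, h=0.5000): -12.172350
T(2,0) (trapezoid, 4 panels, h=0.2500): -11.366178
T(1,1) = -12.172350 + (-12.172350 − (-15.373600))/3 = -11.105267
T(2,1) = -11.366178 + (-11.366178 − (-12.172350))/3 = -11.097454
T(2,2) = -11.097454 + (-11.097454 − (-11.105267))/15 = -11.096933

-11.0969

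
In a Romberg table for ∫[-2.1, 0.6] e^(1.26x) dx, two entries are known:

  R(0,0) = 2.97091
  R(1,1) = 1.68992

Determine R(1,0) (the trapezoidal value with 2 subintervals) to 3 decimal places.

2.010

From R(1,1) = (4·R(1,0) − R(0,0))/3, solve for R(1,0):
4·R(1,0) = 3·1.68992 + 2.97091 = 8.04067
R(1,0) = 2.01017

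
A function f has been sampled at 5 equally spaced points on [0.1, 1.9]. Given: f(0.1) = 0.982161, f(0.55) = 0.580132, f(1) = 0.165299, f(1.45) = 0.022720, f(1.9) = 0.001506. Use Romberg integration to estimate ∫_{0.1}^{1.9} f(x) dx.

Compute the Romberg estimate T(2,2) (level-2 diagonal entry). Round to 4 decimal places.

0.5632

T(0,0) (trapezoid, 1 panel, h=1.8000): 0.885300
T(1,0) (trapezoid, 2 panels, h=0.9000): 0.591419
T(2,0) (trapezoid, 4 panels, h=0.4500): 0.566993
T(1,1) = 0.591419 + (0.591419 − 0.885300)/3 = 0.493459
T(2,1) = 0.566993 + (0.566993 − 0.591419)/3 = 0.558851
T(2,2) = 0.558851 + (0.558851 − 0.493459)/15 = 0.563210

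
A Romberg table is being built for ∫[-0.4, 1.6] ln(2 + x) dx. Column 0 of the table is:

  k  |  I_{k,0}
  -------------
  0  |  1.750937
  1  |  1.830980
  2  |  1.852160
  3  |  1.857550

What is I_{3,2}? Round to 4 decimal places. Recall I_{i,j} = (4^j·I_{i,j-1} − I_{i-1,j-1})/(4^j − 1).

I_{2,1} = (4·1.852160 − 1.830980) / 3 = 1.859220
I_{3,1} = (4·1.857550 − 1.852160) / 3 = 1.859347
I_{3,2} = 1.859347 + (1.859347 − 1.859220)/15 = 1.859355

1.8594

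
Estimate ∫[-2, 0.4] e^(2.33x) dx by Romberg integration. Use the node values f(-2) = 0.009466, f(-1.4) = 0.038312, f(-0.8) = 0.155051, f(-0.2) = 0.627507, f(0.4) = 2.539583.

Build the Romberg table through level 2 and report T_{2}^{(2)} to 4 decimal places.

1.0936

T_{0}^{(0)} (trapezoid, 1 panel, h=2.4000): 3.058859
T_{1}^{(0)} (trapezoid, 2 panels, h=1.2000): 1.715491
T_{2}^{(0)} (trapezoid, 4 panels, h=0.6000): 1.257237
T_{1}^{(1)} = 1.715491 + (1.715491 − 3.058859)/3 = 1.267702
T_{2}^{(1)} = 1.257237 + (1.257237 − 1.715491)/3 = 1.104486
T_{2}^{(2)} = 1.104486 + (1.104486 − 1.267702)/15 = 1.093605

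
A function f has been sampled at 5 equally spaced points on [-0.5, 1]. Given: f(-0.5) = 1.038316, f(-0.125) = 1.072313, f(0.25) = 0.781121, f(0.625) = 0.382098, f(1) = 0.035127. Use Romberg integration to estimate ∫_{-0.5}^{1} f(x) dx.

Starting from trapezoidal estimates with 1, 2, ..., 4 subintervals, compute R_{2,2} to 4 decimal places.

1.0571

R_{0,0} (trapezoid, 1 panel, h=1.5000): 0.805082
R_{1,0} (trapezoid, 2 panels, h=0.7500): 0.988382
R_{2,0} (trapezoid, 4 panels, h=0.3750): 1.039595
R_{1,1} = 0.988382 + (0.988382 − 0.805082)/3 = 1.049482
R_{2,1} = 1.039595 + (1.039595 − 0.988382)/3 = 1.056666
R_{2,2} = 1.056666 + (1.056666 − 1.049482)/15 = 1.057145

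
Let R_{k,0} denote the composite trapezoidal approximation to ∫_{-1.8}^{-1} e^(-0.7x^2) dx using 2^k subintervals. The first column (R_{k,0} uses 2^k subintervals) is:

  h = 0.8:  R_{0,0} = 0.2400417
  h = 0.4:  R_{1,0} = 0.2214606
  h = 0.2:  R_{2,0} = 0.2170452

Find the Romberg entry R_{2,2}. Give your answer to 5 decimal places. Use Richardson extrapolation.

0.21559

Richardson extrapolation on the trapezoidal column (denominator 4−1=3):
R_{1,1} = (4·0.2214606 − 0.2400417) / 3 = 0.2152669
R_{2,1} = (4·0.2170452 − 0.2214606) / 3 = 0.2155734
R_{2,2} = (16·0.2155734 − 0.2152669) / 15 = 0.2155938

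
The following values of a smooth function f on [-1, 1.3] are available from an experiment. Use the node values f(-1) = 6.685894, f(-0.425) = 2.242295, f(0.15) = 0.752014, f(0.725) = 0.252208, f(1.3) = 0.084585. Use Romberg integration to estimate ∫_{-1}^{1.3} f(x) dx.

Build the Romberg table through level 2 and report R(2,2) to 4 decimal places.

3.4817

R(0,0) (trapezoid, 1 panel, h=2.3000): 7.786051
R(1,0) (trapezoid, 2 panels, h=1.1500): 4.757842
R(2,0) (trapezoid, 4 panels, h=0.5750): 3.813260
R(1,1) = 4.757842 + (4.757842 − 7.786051)/3 = 3.748439
R(2,1) = 3.813260 + (3.813260 − 4.757842)/3 = 3.498399
R(2,2) = 3.498399 + (3.498399 − 3.748439)/15 = 3.481730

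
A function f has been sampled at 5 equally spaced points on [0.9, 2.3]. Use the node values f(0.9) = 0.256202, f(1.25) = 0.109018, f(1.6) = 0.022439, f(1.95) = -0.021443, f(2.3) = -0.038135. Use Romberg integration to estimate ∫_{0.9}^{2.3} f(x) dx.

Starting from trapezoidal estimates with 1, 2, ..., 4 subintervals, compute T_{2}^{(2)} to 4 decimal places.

0.0715

T_{0}^{(0)} (trapezoid, 1 panel, h=1.4000): 0.152647
T_{1}^{(0)} (trapezoid, 2 panels, h=0.7000): 0.092031
T_{2}^{(0)} (trapezoid, 4 panels, h=0.3500): 0.076667
T_{1}^{(1)} = 0.092031 + (0.092031 − 0.152647)/3 = 0.071826
T_{2}^{(1)} = 0.076667 + (0.076667 − 0.092031)/3 = 0.071546
T_{2}^{(2)} = 0.071546 + (0.071546 − 0.071826)/15 = 0.071527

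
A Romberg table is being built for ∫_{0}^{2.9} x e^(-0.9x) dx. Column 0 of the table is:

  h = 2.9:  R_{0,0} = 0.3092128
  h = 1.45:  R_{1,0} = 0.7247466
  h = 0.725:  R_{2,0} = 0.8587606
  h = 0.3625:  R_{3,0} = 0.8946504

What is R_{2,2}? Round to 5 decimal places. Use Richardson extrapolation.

0.90611

Richardson extrapolation on the trapezoidal column (denominator 4−1=3):
R_{1,1} = (4·0.7247466 − 0.3092128) / 3 = 0.8632579
R_{2,1} = 0.8587606 + (0.8587606 − 0.7247466)/3 = 0.9034319
R_{2,2} = (16·0.9034319 − 0.8632579) / 15 = 0.9061102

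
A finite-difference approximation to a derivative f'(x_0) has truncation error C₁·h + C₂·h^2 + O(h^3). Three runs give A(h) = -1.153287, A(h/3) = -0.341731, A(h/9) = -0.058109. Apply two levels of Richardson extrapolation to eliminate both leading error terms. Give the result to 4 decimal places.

First eliminate the h term (factor 3^1 = 3):
  B₁ = (3·(-0.341731) − (-1.153287))/2 = 0.064047
  B₂ = (3·(-0.058109) − (-0.341731))/2 = 0.083702
Then eliminate the h^2 term (factor 3^2 = 9):
  (9·0.083702 − 0.064047)/8 = 0.086159

0.0862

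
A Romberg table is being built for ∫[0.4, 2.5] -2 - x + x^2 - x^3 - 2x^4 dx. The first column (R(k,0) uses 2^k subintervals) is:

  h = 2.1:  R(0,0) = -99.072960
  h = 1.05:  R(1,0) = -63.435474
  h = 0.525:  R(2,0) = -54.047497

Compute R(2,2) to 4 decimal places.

Richardson extrapolation on the trapezoidal column (denominator 4−1=3):
R(1,1) = (4·(-63.435474) − (-99.072960)) / 3 = -51.556312
R(2,1) = (4·(-54.047497) − (-63.435474)) / 3 = -50.918171
R(2,2) = -50.918171 + (-50.918171 − (-51.556312))/15 = -50.875628
(Column j=1 coincides with Simpson's rule on the same nodes.)

-50.8756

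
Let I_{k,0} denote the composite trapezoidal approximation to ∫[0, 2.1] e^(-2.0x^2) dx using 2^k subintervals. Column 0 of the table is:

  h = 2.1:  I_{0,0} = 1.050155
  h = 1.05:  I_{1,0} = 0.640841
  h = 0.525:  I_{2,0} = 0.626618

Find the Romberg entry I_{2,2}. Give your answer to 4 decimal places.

0.6297

Richardson extrapolation on the trapezoidal column (denominator 4−1=3):
I_{1,1} = 0.640841 + (0.640841 − 1.050155)/3 = 0.504403
I_{2,1} = 0.626618 + (0.626618 − 0.640841)/3 = 0.621877
I_{2,2} = 0.621877 + (0.621877 − 0.504403)/15 = 0.629709
(Column j=1 coincides with Simpson's rule on the same nodes.)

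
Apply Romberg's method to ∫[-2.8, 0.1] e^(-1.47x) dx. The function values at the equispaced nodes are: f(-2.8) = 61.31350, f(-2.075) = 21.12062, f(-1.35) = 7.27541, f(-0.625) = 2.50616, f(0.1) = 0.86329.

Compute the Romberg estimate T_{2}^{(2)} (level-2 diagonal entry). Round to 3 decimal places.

41.199

T_{0}^{(0)} (trapezoid, 1 panel, h=2.9000): 90.15635
T_{1}^{(0)} (trapezoid, 2 panels, h=1.4500): 55.62752
T_{2}^{(0)} (trapezoid, 4 panels, h=0.7250): 44.94317
T_{1}^{(1)} = 55.62752 + (55.62752 − 90.15635)/3 = 44.11791
T_{2}^{(1)} = 44.94317 + (44.94317 − 55.62752)/3 = 41.38172
T_{2}^{(2)} = 41.38172 + (41.38172 − 44.11791)/15 = 41.19931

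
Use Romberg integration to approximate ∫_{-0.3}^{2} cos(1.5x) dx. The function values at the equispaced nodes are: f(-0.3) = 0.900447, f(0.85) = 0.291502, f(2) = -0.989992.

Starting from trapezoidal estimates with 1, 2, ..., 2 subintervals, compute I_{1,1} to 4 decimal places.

I_{0,0} (trapezoid, 1 panel, h=2.3000): -0.102977
I_{1,0} (trapezoid, 2 panels, h=1.1500): 0.283739
I_{1,1} = 0.283739 + (0.283739 − (-0.102977))/3 = 0.412644

0.4126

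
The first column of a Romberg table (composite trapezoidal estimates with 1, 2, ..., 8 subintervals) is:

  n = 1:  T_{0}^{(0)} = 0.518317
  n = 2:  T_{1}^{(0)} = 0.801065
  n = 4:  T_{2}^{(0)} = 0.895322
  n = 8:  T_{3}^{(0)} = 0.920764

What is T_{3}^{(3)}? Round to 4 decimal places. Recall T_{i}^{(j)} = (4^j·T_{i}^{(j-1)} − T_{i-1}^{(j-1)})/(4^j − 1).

Richardson extrapolation on the trapezoidal column (denominator 4−1=3):
T_{1}^{(1)} = (4·0.801065 − 0.518317) / 3 = 0.895314
T_{2}^{(1)} = (4·0.895322 − 0.801065) / 3 = 0.926741
T_{3}^{(1)} = (4·0.920764 − 0.895322) / 3 = 0.929245
T_{2}^{(2)} = 0.926741 + (0.926741 − 0.895314)/15 = 0.928836
T_{3}^{(2)} = (16·0.929245 − 0.926741) / 15 = 0.929412
T_{3}^{(3)} = 0.929412 + (0.929412 − 0.928836)/63 = 0.929421

0.9294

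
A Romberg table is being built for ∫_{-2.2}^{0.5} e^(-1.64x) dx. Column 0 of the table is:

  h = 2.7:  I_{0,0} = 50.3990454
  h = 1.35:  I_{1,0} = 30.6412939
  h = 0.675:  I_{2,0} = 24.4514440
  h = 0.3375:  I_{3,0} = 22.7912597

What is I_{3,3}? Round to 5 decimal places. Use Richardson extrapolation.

22.22706

I_{1,1} = (4·30.6412939 − 50.3990454) / 3 = 24.0553767
I_{2,1} = (4·24.4514440 − 30.6412939) / 3 = 22.3881607
I_{3,1} = 22.7912597 + (22.7912597 − 24.4514440)/3 = 22.2378649
I_{2,2} = (16·22.3881607 − 24.0553767) / 15 = 22.2770130
I_{3,2} = 22.2378649 + (22.2378649 − 22.3881607)/15 = 22.2278452
I_{3,3} = (64·22.2278452 − 22.2770130) / 63 = 22.2270648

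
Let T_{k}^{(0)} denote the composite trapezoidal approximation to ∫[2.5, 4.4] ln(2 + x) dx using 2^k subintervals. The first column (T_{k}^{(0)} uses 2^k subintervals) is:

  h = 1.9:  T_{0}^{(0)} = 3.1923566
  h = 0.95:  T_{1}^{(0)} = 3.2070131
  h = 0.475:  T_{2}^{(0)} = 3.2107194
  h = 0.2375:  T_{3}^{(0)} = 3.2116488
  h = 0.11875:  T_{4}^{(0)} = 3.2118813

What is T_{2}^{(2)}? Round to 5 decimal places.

Richardson extrapolation on the trapezoidal column (denominator 4−1=3):
T_{1}^{(1)} = 3.2070131 + (3.2070131 − 3.1923566)/3 = 3.2118986
T_{2}^{(1)} = 3.2107194 + (3.2107194 − 3.2070131)/3 = 3.2119548
T_{2}^{(2)} = (16·3.2119548 − 3.2118986) / 15 = 3.2119585

3.21196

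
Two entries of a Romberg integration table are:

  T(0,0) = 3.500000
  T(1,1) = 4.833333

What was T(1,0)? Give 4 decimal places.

4.5000

From T(1,1) = (4·T(1,0) − T(0,0))/3, solve for T(1,0):
4·T(1,0) = 3·4.833333 + 3.500000 = 17.999999
T(1,0) = 4.500000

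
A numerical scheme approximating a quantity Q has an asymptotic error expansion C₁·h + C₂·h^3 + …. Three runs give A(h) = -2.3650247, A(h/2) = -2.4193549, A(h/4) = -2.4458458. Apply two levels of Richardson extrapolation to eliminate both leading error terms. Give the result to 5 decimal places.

-2.47214

First eliminate the h term (factor 2^1 = 2):
  B₁ = (2·(-2.4193549) − (-2.3650247))/1 = -2.4736851
  B₂ = (2·(-2.4458458) − (-2.4193549))/1 = -2.4723367
Then eliminate the h^3 term (factor 2^3 = 8):
  (8·(-2.4723367) − (-2.4736851))/7 = -2.4721441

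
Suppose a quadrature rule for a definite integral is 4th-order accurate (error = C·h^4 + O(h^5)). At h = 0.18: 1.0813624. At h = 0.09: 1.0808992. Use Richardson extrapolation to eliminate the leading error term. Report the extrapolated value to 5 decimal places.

The leading error scales as h^4; refining by a factor of 2 reduces it by 2^4 = 16.
Extrapolated value = (16·A(h/2) − A(h)) / (16 − 1)
= (16·1.0808992 − 1.0813624) / 15
= 16.2130248 / 15 = 1.0808683

1.08087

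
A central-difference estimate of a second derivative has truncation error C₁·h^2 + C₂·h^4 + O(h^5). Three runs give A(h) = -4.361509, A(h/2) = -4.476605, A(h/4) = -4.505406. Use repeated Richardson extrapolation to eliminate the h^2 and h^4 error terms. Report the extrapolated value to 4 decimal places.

First eliminate the h^2 term (factor 2^2 = 4):
  B₁ = (4·(-4.476605) − (-4.361509))/3 = -4.514970
  B₂ = (4·(-4.505406) − (-4.476605))/3 = -4.515006
Then eliminate the h^4 term (factor 2^4 = 16):
  (16·(-4.515006) − (-4.514970))/15 = -4.515008

-4.5150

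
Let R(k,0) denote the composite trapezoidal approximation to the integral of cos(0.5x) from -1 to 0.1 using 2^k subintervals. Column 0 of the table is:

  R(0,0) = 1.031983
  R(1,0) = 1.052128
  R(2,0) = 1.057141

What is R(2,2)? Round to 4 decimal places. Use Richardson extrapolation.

1.0588

Richardson extrapolation on the trapezoidal column (denominator 4−1=3):
R(1,1) = 1.052128 + (1.052128 − 1.031983)/3 = 1.058843
R(2,1) = 1.057141 + (1.057141 − 1.052128)/3 = 1.058812
R(2,2) = 1.058812 + (1.058812 − 1.058843)/15 = 1.058810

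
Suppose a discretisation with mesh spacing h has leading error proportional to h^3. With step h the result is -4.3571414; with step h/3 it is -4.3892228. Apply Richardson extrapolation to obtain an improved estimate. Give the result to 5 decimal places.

-4.39046

Extrapolated value = (27·A(h/3) − A(h)) / (27 − 1)
= (27·(-4.3892228) − (-4.3571414)) / 26
= -114.1518742 / 26 = -4.3904567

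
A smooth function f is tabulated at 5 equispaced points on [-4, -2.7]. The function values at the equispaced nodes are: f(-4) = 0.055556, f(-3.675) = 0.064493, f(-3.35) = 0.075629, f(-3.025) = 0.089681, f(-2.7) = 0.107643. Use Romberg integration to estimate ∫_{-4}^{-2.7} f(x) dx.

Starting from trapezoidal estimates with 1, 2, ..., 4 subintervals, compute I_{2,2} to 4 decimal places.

I_{0,0} (trapezoid, 1 panel, h=1.3000): 0.106079
I_{1,0} (trapezoid, 2 panels, h=0.6500): 0.102199
I_{2,0} (trapezoid, 4 panels, h=0.3250): 0.101206
I_{1,1} = 0.102199 + (0.102199 − 0.106079)/3 = 0.100906
I_{2,1} = 0.101206 + (0.101206 − 0.102199)/3 = 0.100875
I_{2,2} = 0.100875 + (0.100875 − 0.100906)/15 = 0.100873

0.1009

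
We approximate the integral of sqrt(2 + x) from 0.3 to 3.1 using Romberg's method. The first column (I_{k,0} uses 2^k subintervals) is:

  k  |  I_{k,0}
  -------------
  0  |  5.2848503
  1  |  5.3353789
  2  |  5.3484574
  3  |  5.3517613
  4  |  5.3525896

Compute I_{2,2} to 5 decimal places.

Richardson extrapolation on the trapezoidal column (denominator 4−1=3):
I_{1,1} = 5.3353789 + (5.3353789 − 5.2848503)/3 = 5.3522218
I_{2,1} = 5.3484574 + (5.3484574 − 5.3353789)/3 = 5.3528169
I_{2,2} = (16·5.3528169 − 5.3522218) / 15 = 5.3528566
(Column j=1 coincides with Simpson's rule on the same nodes.)

5.35286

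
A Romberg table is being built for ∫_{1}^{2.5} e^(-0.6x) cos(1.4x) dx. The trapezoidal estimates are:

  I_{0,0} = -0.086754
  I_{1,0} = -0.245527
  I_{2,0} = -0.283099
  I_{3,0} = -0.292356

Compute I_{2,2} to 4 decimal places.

I_{1,1} = (4·(-0.245527) − (-0.086754)) / 3 = -0.298451
I_{2,1} = -0.283099 + (-0.283099 − (-0.245527))/3 = -0.295623
I_{2,2} = -0.295623 + (-0.295623 − (-0.298451))/15 = -0.295434

-0.2954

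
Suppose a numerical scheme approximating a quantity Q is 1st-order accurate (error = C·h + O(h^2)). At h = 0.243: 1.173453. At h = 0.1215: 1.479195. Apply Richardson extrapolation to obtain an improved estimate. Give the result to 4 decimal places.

The leading error scales as h; refining by a factor of 2 reduces it by 2^1 = 2.
Extrapolated value = (2·A(h/2) − A(h)) / (2 − 1)
= (2·1.479195 − 1.173453) / 1
= 1.784937 / 1 = 1.784937

1.7849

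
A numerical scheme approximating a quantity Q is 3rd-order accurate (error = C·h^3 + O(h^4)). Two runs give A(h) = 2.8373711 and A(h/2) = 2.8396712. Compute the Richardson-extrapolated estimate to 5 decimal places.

Extrapolated value = (8·A(h/2) − A(h)) / (8 − 1)
= (8·2.8396712 − 2.8373711) / 7
= 19.8799985 / 7 = 2.8399998

2.84000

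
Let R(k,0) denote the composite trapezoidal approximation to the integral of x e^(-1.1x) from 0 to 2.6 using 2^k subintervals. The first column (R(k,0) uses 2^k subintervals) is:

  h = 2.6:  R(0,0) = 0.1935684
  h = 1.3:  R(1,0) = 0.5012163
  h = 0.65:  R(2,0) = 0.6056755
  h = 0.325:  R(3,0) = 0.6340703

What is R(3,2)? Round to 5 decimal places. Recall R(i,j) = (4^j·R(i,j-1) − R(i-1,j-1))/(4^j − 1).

0.64374

R(2,1) = 0.6056755 + (0.6056755 − 0.5012163)/3 = 0.6404952
R(3,1) = 0.6340703 + (0.6340703 − 0.6056755)/3 = 0.6435352
R(3,2) = 0.6435352 + (0.6435352 − 0.6404952)/15 = 0.6437379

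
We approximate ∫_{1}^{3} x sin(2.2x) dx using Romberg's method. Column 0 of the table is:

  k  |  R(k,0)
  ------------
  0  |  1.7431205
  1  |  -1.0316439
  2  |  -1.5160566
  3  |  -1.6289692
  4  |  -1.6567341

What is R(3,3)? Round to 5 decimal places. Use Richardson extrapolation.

Richardson extrapolation on the trapezoidal column (denominator 4−1=3):
R(1,1) = -1.0316439 + (-1.0316439 − 1.7431205)/3 = -1.9565654
R(2,1) = (4·(-1.5160566) − (-1.0316439)) / 3 = -1.6775275
R(3,1) = -1.6289692 + (-1.6289692 − (-1.5160566))/3 = -1.6666067
R(2,2) = -1.6775275 + (-1.6775275 − (-1.9565654))/15 = -1.6589250
R(3,2) = -1.6666067 + (-1.6666067 − (-1.6775275))/15 = -1.6658786
R(3,3) = -1.6658786 + (-1.6658786 − (-1.6589250))/63 = -1.6659890
(Column j=1 coincides with Simpson's rule on the same nodes.)

-1.66599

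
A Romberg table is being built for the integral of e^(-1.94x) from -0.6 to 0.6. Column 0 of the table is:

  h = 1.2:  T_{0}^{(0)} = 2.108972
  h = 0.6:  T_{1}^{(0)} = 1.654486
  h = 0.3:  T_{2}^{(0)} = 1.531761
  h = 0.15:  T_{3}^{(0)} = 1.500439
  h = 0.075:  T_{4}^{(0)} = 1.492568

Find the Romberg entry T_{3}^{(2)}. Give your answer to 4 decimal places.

1.4899

T_{2}^{(1)} = 1.531761 + (1.531761 − 1.654486)/3 = 1.490853
T_{3}^{(1)} = 1.500439 + (1.500439 − 1.531761)/3 = 1.489998
T_{3}^{(2)} = (16·1.489998 − 1.490853) / 15 = 1.489941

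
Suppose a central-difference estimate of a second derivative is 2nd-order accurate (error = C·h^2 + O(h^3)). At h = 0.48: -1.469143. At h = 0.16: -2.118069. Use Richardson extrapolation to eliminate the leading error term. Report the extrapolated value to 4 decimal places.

The leading error scales as h^2; refining by a factor of 3 reduces it by 3^2 = 9.
Extrapolated value = (9·A(h/3) − A(h)) / (9 − 1)
= (9·(-2.118069) − (-1.469143)) / 8
= -17.593478 / 8 = -2.199185

-2.1992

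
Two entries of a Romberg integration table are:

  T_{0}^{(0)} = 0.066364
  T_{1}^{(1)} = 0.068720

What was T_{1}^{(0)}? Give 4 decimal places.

From T_{1}^{(1)} = (4·T_{1}^{(0)} − T_{0}^{(0)})/3, solve for T_{1}^{(0)}:
4·T_{1}^{(0)} = 3·0.068720 + 0.066364 = 0.272524
T_{1}^{(0)} = 0.068131

0.0681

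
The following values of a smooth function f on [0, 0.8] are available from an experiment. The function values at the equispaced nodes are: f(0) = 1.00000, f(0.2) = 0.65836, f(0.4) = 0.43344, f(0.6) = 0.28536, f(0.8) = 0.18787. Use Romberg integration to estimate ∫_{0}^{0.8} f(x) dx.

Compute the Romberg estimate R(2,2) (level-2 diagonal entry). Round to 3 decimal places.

0.389

R(0,0) (trapezoid, 1 panel, h=0.8000): 0.47515
R(1,0) (trapezoid, 2 panels, h=0.4000): 0.41095
R(2,0) (trapezoid, 4 panels, h=0.2000): 0.39422
R(1,1) = 0.41095 + (0.41095 − 0.47515)/3 = 0.38955
R(2,1) = 0.39422 + (0.39422 − 0.41095)/3 = 0.38864
R(2,2) = 0.38864 + (0.38864 − 0.38955)/15 = 0.38858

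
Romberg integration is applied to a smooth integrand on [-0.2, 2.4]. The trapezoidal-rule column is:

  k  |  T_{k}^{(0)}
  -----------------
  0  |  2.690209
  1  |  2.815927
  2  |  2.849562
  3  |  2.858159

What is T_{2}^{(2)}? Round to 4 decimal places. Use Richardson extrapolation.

Richardson extrapolation on the trapezoidal column (denominator 4−1=3):
T_{1}^{(1)} = (4·2.815927 − 2.690209) / 3 = 2.857833
T_{2}^{(1)} = 2.849562 + (2.849562 − 2.815927)/3 = 2.860774
T_{2}^{(2)} = 2.860774 + (2.860774 − 2.857833)/15 = 2.860970
(Column j=1 coincides with Simpson's rule on the same nodes.)

2.8610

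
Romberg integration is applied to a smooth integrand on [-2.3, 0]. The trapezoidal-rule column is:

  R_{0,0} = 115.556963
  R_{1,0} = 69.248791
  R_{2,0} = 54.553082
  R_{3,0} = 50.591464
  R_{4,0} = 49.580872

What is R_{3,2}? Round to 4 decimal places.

Richardson extrapolation on the trapezoidal column (denominator 4−1=3):
R_{2,1} = (4·54.553082 − 69.248791) / 3 = 49.654512
R_{3,1} = 50.591464 + (50.591464 − 54.553082)/3 = 49.270925
R_{3,2} = (16·49.270925 − 49.654512) / 15 = 49.245353
(Column j=1 coincides with Simpson's rule on the same nodes.)

49.2454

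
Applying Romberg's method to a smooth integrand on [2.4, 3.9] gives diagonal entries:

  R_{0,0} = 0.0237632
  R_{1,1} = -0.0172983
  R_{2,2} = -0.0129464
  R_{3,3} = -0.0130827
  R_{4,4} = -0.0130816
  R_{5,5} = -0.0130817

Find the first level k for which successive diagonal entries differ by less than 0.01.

k = 2

|R_{1,1} − R_{0,0}| = 0.0410615 ≥ 0.01
|R_{2,2} − R_{1,1}| = 0.0043519 < 0.01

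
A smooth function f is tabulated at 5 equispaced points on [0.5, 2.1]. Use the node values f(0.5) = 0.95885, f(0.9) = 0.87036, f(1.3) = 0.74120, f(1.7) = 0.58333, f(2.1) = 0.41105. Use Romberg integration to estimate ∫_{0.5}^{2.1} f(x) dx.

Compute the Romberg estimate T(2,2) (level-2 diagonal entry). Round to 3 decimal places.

1.156

T(0,0) (trapezoid, 1 panel, h=1.6000): 1.09592
T(1,0) (trapezoid, 2 panels, h=0.8000): 1.14092
T(2,0) (trapezoid, 4 panels, h=0.4000): 1.15194
T(1,1) = 1.14092 + (1.14092 − 1.09592)/3 = 1.15592
T(2,1) = 1.15194 + (1.15194 − 1.14092)/3 = 1.15561
T(2,2) = 1.15561 + (1.15561 − 1.15592)/15 = 1.15559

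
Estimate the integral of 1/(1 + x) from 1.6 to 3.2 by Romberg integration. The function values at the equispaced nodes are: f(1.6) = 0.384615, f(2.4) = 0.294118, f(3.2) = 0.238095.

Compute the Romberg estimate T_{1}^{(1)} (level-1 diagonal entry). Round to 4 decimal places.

T_{0}^{(0)} (trapezoid, 1 panel, h=1.6000): 0.498168
T_{1}^{(0)} (trapezoid, 2 panels, h=0.8000): 0.484378
T_{1}^{(1)} = 0.484378 + (0.484378 − 0.498168)/3 = 0.479781

0.4798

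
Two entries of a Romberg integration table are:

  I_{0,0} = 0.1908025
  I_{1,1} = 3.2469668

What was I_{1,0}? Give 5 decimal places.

2.48293

From I_{1,1} = (4·I_{1,0} − I_{0,0})/3, solve for I_{1,0}:
4·I_{1,0} = 3·3.2469668 + 0.1908025 = 9.9317029
I_{1,0} = 2.4829257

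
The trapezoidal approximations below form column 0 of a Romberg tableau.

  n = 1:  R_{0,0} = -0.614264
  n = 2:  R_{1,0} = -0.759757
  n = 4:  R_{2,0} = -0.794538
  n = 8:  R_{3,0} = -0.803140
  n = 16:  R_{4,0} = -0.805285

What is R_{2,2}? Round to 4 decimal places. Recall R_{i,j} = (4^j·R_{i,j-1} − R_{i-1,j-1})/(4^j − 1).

Richardson extrapolation on the trapezoidal column (denominator 4−1=3):
R_{1,1} = (4·(-0.759757) − (-0.614264)) / 3 = -0.808255
R_{2,1} = -0.794538 + (-0.794538 − (-0.759757))/3 = -0.806132
R_{2,2} = -0.806132 + (-0.806132 − (-0.808255))/15 = -0.805990

-0.8060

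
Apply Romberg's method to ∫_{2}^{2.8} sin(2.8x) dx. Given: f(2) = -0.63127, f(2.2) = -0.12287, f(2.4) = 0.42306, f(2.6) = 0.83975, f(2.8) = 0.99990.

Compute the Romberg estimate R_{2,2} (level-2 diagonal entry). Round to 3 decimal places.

0.272

R_{0,0} (trapezoid, 1 panel, h=0.8000): 0.14745
R_{1,0} (trapezoid, 2 panels, h=0.4000): 0.24295
R_{2,0} (trapezoid, 4 panels, h=0.2000): 0.26485
R_{1,1} = 0.24295 + (0.24295 − 0.14745)/3 = 0.27478
R_{2,1} = 0.26485 + (0.26485 − 0.24295)/3 = 0.27215
R_{2,2} = 0.27215 + (0.27215 − 0.27478)/15 = 0.27197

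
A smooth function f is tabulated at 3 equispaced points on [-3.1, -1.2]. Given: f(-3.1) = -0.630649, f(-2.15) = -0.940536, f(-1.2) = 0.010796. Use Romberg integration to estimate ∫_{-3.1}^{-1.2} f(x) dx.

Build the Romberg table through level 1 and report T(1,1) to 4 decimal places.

-1.3876

T(0,0) (trapezoid, 1 panel, h=1.9000): -0.588860
T(1,0) (trapezoid, 2 panels, h=0.9500): -1.187939
T(1,1) = -1.187939 + (-1.187939 − (-0.588860))/3 = -1.387632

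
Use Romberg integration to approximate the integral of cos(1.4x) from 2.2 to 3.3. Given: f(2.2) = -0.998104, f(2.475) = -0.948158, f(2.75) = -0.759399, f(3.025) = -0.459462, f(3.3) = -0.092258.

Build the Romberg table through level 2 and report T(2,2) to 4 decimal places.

T(0,0) (trapezoid, 1 panel, h=1.1000): -0.599699
T(1,0) (trapezoid, 2 panels, h=0.5500): -0.717519
T(2,0) (trapezoid, 4 panels, h=0.2750): -0.745855
T(1,1) = -0.717519 + (-0.717519 − (-0.599699))/3 = -0.756792
T(2,1) = -0.745855 + (-0.745855 − (-0.717519))/3 = -0.755300
T(2,2) = -0.755300 + (-0.755300 − (-0.756792))/15 = -0.755201

-0.7552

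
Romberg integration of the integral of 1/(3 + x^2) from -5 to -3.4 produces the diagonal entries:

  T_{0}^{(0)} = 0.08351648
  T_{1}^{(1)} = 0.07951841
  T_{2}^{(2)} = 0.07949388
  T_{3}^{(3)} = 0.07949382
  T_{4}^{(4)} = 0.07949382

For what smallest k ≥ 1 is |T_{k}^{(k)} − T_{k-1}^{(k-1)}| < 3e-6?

k = 3

|T_{1}^{(1)} − T_{0}^{(0)}| = 0.00399807 ≥ 3e-6
|T_{2}^{(2)} − T_{1}^{(1)}| = 0.00002453 ≥ 3e-6
|T_{3}^{(3)} − T_{2}^{(2)}| = 0.00000006 < 3e-6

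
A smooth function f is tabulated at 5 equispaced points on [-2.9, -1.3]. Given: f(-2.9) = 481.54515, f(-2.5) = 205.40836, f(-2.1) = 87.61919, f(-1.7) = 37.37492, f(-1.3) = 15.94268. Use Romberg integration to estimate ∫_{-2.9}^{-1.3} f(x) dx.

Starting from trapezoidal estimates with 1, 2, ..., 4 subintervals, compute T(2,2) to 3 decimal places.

218.718

T(0,0) (trapezoid, 1 panel, h=1.6000): 397.99026
T(1,0) (trapezoid, 2 panels, h=0.8000): 269.09048
T(2,0) (trapezoid, 4 panels, h=0.4000): 231.65855
T(1,1) = 269.09048 + (269.09048 − 397.99026)/3 = 226.12389
T(2,1) = 231.65855 + (231.65855 − 269.09048)/3 = 219.18124
T(2,2) = 219.18124 + (219.18124 − 226.12389)/15 = 218.71840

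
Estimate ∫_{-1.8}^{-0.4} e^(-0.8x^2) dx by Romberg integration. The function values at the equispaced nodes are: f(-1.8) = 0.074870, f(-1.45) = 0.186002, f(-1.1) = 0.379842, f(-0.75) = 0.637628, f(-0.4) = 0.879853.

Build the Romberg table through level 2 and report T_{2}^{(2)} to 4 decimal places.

T_{0}^{(0)} (trapezoid, 1 panel, h=1.4000): 0.668306
T_{1}^{(0)} (trapezoid, 2 panels, h=0.7000): 0.600042
T_{2}^{(0)} (trapezoid, 4 panels, h=0.3500): 0.588292
T_{1}^{(1)} = 0.600042 + (0.600042 − 0.668306)/3 = 0.577287
T_{2}^{(1)} = 0.588292 + (0.588292 − 0.600042)/3 = 0.584375
T_{2}^{(2)} = 0.584375 + (0.584375 − 0.577287)/15 = 0.584848

0.5848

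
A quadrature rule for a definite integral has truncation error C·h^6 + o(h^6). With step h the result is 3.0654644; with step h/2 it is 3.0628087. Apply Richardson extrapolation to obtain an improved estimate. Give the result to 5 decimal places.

The leading error scales as h^6; refining by a factor of 2 reduces it by 2^6 = 64.
Extrapolated value = (64·A(h/2) − A(h)) / (64 − 1)
= (64·3.0628087 − 3.0654644) / 63
= 192.9542924 / 63 = 3.0627665

3.06277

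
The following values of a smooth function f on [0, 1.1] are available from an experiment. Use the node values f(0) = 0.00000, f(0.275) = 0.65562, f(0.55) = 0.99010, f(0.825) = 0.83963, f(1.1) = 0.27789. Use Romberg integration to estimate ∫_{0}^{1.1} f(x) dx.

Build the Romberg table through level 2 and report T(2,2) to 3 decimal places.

0.754

T(0,0) (trapezoid, 1 panel, h=1.1000): 0.15284
T(1,0) (trapezoid, 2 panels, h=0.5500): 0.62097
T(2,0) (trapezoid, 4 panels, h=0.2750): 0.72168
T(1,1) = 0.62097 + (0.62097 − 0.15284)/3 = 0.77701
T(2,1) = 0.72168 + (0.72168 − 0.62097)/3 = 0.75525
T(2,2) = 0.75525 + (0.75525 − 0.77701)/15 = 0.75380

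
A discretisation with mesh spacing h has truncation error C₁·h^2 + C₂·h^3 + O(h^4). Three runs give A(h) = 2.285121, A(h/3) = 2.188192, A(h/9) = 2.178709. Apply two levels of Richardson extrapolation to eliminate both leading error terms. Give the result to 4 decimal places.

First eliminate the h^2 term (factor 3^2 = 9):
  B₁ = (9·2.188192 − 2.285121)/8 = 2.176076
  B₂ = (9·2.178709 − 2.188192)/8 = 2.177524
Then eliminate the h^3 term (factor 3^3 = 27):
  (27·2.177524 − 2.176076)/26 = 2.177580

2.1776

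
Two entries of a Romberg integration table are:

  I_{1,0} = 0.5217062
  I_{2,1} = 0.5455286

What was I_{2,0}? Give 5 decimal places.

From I_{2,1} = (4·I_{2,0} − I_{1,0})/3, solve for I_{2,0}:
4·I_{2,0} = 3·0.5455286 + 0.5217062 = 2.1582920
I_{2,0} = 0.5395730

0.53957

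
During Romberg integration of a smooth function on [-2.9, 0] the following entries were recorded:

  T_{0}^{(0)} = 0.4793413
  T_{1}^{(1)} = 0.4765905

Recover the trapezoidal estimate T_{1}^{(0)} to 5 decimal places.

0.47728

From T_{1}^{(1)} = (4·T_{1}^{(0)} − T_{0}^{(0)})/3, solve for T_{1}^{(0)}:
4·T_{1}^{(0)} = 3·0.4765905 + 0.4793413 = 1.9091128
T_{1}^{(0)} = 0.4772782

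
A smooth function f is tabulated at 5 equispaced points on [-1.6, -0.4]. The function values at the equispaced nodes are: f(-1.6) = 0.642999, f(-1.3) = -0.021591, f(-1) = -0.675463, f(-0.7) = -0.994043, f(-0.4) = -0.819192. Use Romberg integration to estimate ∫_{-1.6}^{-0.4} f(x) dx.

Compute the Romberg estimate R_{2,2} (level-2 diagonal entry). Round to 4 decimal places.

R_{0,0} (trapezoid, 1 panel, h=1.2000): -0.105716
R_{1,0} (trapezoid, 2 panels, h=0.6000): -0.458136
R_{2,0} (trapezoid, 4 panels, h=0.3000): -0.533758
R_{1,1} = -0.458136 + (-0.458136 − (-0.105716))/3 = -0.575609
R_{2,1} = -0.533758 + (-0.533758 − (-0.458136))/3 = -0.558965
R_{2,2} = -0.558965 + (-0.558965 − (-0.575609))/15 = -0.557855

-0.5579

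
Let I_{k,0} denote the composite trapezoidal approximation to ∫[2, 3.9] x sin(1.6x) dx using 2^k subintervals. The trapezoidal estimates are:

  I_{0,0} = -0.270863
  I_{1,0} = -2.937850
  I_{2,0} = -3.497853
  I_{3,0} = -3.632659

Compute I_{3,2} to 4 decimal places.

I_{2,1} = -3.497853 + (-3.497853 − (-2.937850))/3 = -3.684521
I_{3,1} = -3.632659 + (-3.632659 − (-3.497853))/3 = -3.677594
I_{3,2} = -3.677594 + (-3.677594 − (-3.684521))/15 = -3.677132

-3.6771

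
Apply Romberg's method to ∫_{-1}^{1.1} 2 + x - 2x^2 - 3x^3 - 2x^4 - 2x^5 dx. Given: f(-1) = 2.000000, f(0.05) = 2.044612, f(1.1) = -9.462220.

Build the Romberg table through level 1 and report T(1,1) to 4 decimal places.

T(0,0) (trapezoid, 1 panel, h=2.1000): -7.835331
T(1,0) (trapezoid, 2 panels, h=1.0500): -1.770823
T(1,1) = -1.770823 + (-1.770823 − (-7.835331))/3 = 0.250680

0.2507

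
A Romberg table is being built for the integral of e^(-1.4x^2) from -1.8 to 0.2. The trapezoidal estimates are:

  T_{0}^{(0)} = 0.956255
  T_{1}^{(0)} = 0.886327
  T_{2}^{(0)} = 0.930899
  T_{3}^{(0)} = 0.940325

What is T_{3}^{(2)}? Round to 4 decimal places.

0.9433

T_{2}^{(1)} = (4·0.930899 − 0.886327) / 3 = 0.945756
T_{3}^{(1)} = 0.940325 + (0.940325 − 0.930899)/3 = 0.943467
T_{3}^{(2)} = 0.943467 + (0.943467 − 0.945756)/15 = 0.943314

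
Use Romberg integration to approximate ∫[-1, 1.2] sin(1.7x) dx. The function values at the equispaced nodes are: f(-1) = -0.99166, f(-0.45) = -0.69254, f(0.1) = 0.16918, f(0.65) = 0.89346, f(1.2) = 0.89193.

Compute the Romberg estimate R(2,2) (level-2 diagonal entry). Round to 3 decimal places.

R(0,0) (trapezoid, 1 panel, h=2.2000): -0.10970
R(1,0) (trapezoid, 2 panels, h=1.1000): 0.13125
R(2,0) (trapezoid, 4 panels, h=0.5500): 0.17613
R(1,1) = 0.13125 + (0.13125 − (-0.10970))/3 = 0.21157
R(2,1) = 0.17613 + (0.17613 − 0.13125)/3 = 0.19109
R(2,2) = 0.19109 + (0.19109 − 0.21157)/15 = 0.18972

0.190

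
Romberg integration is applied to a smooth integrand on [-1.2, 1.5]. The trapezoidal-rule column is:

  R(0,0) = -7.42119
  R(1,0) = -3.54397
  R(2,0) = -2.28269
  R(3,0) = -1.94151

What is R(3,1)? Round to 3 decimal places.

Richardson extrapolation on the trapezoidal column (denominator 4−1=3):
R(3,1) = -1.94151 + (-1.94151 − (-2.28269))/3 = -1.82778

-1.828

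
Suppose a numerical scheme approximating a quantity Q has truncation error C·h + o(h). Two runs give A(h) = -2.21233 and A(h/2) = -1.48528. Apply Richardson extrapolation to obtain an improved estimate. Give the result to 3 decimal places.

Extrapolated value = (2·A(h/2) − A(h)) / (2 − 1)
= (2·(-1.48528) − (-2.21233)) / 1
= -0.75823 / 1 = -0.75823

-0.758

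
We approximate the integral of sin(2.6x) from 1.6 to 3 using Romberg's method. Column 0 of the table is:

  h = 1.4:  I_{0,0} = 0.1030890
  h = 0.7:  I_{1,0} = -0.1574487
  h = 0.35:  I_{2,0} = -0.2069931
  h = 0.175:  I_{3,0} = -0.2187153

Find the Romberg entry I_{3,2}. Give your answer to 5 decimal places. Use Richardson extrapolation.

-0.22256

I_{2,1} = (4·(-0.2069931) − (-0.1574487)) / 3 = -0.2235079
I_{3,1} = (4·(-0.2187153) − (-0.2069931)) / 3 = -0.2226227
I_{3,2} = -0.2226227 + (-0.2226227 − (-0.2235079))/15 = -0.2225637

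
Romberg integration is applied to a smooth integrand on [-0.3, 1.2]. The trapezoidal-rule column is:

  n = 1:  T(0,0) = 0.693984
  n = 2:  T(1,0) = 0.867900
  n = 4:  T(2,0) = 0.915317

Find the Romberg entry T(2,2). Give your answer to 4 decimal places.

0.9315

Richardson extrapolation on the trapezoidal column (denominator 4−1=3):
T(1,1) = (4·0.867900 − 0.693984) / 3 = 0.925872
T(2,1) = 0.915317 + (0.915317 − 0.867900)/3 = 0.931123
T(2,2) = 0.931123 + (0.931123 − 0.925872)/15 = 0.931473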